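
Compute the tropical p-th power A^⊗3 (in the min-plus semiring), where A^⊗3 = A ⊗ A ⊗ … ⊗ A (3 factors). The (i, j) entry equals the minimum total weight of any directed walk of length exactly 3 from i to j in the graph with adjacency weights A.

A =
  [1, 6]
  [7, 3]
A^⊗3 =
  [3, 8]
  [9, 9]

Each entry (A^⊗3)_ij equals the minimum over all length-3 walks i = v_0 → v_1 → … → v_3 = j of Σ_t A[v_t][v_{t+1}]. For example, for (i, j) = (0, 1) we minimise over 4 possible intermediate vertex sequences; the minimum is 8, attained along the walk 0 → 0 → 0 → 1.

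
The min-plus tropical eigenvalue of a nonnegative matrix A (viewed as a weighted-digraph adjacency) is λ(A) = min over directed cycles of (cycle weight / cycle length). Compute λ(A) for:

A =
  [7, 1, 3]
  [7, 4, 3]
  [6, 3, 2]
λ(A) = 2

Enumerate directed cycles and compute their means (weight / length). Sample:
  cycle 0 → 0: weight = 7, length = 1, mean = 7/1 ≈ 7.000
  cycle 1 → 1: weight = 4, length = 1, mean = 4/1 ≈ 4.000
  cycle 2 → 2: weight = 2, length = 1, mean = 2/1 ≈ 2.000
  cycle 0 → 1 → 0: weight = 8, length = 2, mean = 8/2 ≈ 4.000
  cycle 0 → 2 → 0: weight = 9, length = 2, mean = 9/2 ≈ 4.500
  cycle 1 → 0 → 1: weight = 8, length = 2, mean = 8/2 ≈ 4.000
Minimum mean = 2.000, attained e.g. along the cycle 2 → 2 with weight 2 and length 1. So λ(A) = 2/1 = 2.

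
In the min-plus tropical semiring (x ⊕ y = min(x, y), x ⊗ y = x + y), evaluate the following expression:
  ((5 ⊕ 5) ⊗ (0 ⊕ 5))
((5 ⊕ 5) ⊗ (0 ⊕ 5)) = 5

Expand innermost to outermost. Recall ⊕ takes the minimum of its arguments and ⊗ takes their sum. Working out the expression ((5 ⊕ 5) ⊗ (0 ⊕ 5)) gives 5.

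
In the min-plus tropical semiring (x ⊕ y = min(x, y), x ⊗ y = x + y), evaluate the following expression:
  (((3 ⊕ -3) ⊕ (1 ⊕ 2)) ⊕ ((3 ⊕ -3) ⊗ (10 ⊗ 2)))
(((3 ⊕ -3) ⊕ (1 ⊕ 2)) ⊕ ((3 ⊕ -3) ⊗ (10 ⊗ 2))) = -3

Expand innermost to outermost. Recall ⊕ takes the minimum of its arguments and ⊗ takes their sum. Working out the expression (((3 ⊕ -3) ⊕ (1 ⊕ 2)) ⊕ ((3 ⊕ -3) ⊗ (10 ⊗ 2))) gives -3.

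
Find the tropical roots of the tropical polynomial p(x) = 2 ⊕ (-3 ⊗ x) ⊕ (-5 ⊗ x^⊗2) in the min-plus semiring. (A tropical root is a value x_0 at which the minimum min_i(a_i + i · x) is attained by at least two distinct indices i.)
Roots: {2, 5}

Each tropical root is a break point of the lower envelope of the lines y = a_i + i · x (there are 3 lines, with slopes 0, 1, ..., 2). Only the lines that attain the minimum somewhere contribute to roots; other lines are dominated. Here the surviving (envelope) indices are i = 2, i = 1, i = 0.
Intersections between consecutive envelope lines give the roots: for adjacent envelope indices i < j the intersection is x = (a_i − a_j) / (j − i). Reading off the sorted break points: {2, 5}.
Verification: at each break x_0, at least two indices attain the minimum of min_i(a_i + i · x_0).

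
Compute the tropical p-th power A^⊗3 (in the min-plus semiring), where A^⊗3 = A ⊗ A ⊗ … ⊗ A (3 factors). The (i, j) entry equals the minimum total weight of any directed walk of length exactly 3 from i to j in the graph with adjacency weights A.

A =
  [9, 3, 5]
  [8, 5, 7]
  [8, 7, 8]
A^⊗3 =
  [16, 13, 15]
  [18, 15, 17]
  [19, 16, 18]

Each entry (A^⊗3)_ij equals the minimum over all length-3 walks i = v_0 → v_1 → … → v_3 = j of Σ_t A[v_t][v_{t+1}]. For example, for (i, j) = (0, 2) we minimise over 9 possible intermediate vertex sequences; the minimum is 15, attained along the walk 0 → 1 → 1 → 2.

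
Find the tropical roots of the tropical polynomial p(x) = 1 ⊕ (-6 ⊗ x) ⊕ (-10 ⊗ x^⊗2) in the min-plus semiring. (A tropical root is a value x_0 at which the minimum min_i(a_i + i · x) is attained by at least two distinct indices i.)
Roots: {4, 7}

Each tropical root is a break point of the lower envelope of the lines y = a_i + i · x (there are 3 lines, with slopes 0, 1, ..., 2). Only the lines that attain the minimum somewhere contribute to roots; other lines are dominated. Here the surviving (envelope) indices are i = 2, i = 1, i = 0.
Intersections between consecutive envelope lines give the roots: for adjacent envelope indices i < j the intersection is x = (a_i − a_j) / (j − i). Reading off the sorted break points: {4, 7}.
Verification: at each break x_0, at least two indices attain the minimum of min_i(a_i + i · x_0).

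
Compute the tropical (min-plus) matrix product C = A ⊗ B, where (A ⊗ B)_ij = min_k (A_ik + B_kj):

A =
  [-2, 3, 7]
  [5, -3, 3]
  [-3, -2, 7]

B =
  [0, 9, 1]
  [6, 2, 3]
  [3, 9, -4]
A ⊗ B =
  [-2, 5, -1]
  [3, -1, -1]
  [-3, 0, -2]

Apply the min-plus product entry-by-entry:
  C[0][0] = min over k of (A[0][0] + B[0][0] = -2 + 0 = -2, A[0][1] + B[1][0] = 3 + 6 = 9, A[0][2] + B[2][0] = 7 + 3 = 10) = -2 (attained at k = 0)
  C[0][1] = min over k of (A[0][0] + B[0][1] = -2 + 9 = 7, A[0][1] + B[1][1] = 3 + 2 = 5, A[0][2] + B[2][1] = 7 + 9 = 16) = 5 (attained at k = 1)
  C[0][2] = min over k of (A[0][0] + B[0][2] = -2 + 1 = -1, A[0][1] + B[1][2] = 3 + 3 = 6, A[0][2] + B[2][2] = 7 + -4 = 3) = -1 (attained at k = 0)
  C[1][0] = min over k of (A[1][0] + B[0][0] = 5 + 0 = 5, A[1][1] + B[1][0] = -3 + 6 = 3, A[1][2] + B[2][0] = 3 + 3 = 6) = 3 (attained at k = 1)
  C[1][1] = min over k of (A[1][0] + B[0][1] = 5 + 9 = 14, A[1][1] + B[1][1] = -3 + 2 = -1, A[1][2] + B[2][1] = 3 + 9 = 12) = -1 (attained at k = 1)
  C[1][2] = min over k of (A[1][0] + B[0][2] = 5 + 1 = 6, A[1][1] + B[1][2] = -3 + 3 = 0, A[1][2] + B[2][2] = 3 + -4 = -1) = -1 (attained at k = 2)
  C[2][0] = min over k of (A[2][0] + B[0][0] = -3 + 0 = -3, A[2][1] + B[1][0] = -2 + 6 = 4, A[2][2] + B[2][0] = 7 + 3 = 10) = -3 (attained at k = 0)
  C[2][1] = min over k of (A[2][0] + B[0][1] = -3 + 9 = 6, A[2][1] + B[1][1] = -2 + 2 = 0, A[2][2] + B[2][1] = 7 + 9 = 16) = 0 (attained at k = 1)
  C[2][2] = min over k of (A[2][0] + B[0][2] = -3 + 1 = -2, A[2][1] + B[1][2] = -2 + 3 = 1, A[2][2] + B[2][2] = 7 + -4 = 3) = -2 (attained at k = 0)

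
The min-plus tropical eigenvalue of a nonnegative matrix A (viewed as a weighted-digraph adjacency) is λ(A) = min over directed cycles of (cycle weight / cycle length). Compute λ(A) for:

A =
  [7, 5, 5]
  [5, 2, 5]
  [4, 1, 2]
λ(A) = 2

Enumerate directed cycles and compute their means (weight / length). Sample:
  cycle 0 → 0: weight = 7, length = 1, mean = 7/1 ≈ 7.000
  cycle 1 → 1: weight = 2, length = 1, mean = 2/1 ≈ 2.000
  cycle 2 → 2: weight = 2, length = 1, mean = 2/1 ≈ 2.000
  cycle 0 → 1 → 0: weight = 10, length = 2, mean = 10/2 ≈ 5.000
  cycle 0 → 2 → 0: weight = 9, length = 2, mean = 9/2 ≈ 4.500
  cycle 1 → 0 → 1: weight = 10, length = 2, mean = 10/2 ≈ 5.000
Minimum mean = 2.000, attained e.g. along the cycle 1 → 1 with weight 2 and length 1. So λ(A) = 2/1 = 2.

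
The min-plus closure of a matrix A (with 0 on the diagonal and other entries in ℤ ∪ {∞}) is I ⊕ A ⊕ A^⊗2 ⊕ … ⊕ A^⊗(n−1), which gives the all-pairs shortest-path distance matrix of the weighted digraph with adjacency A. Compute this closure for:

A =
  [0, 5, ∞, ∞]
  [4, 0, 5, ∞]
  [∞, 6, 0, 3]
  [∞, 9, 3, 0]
Closure =
  [0, 5, 10, 13]
  [4, 0, 5, 8]
  [10, 6, 0, 3]
  [13, 9, 3, 0]

This is the Floyd-Warshall all-pairs shortest-path computation. For each intermediate vertex k = 0, 1, …, 3, update dist[i][j] ← min(dist[i][j], dist[i][k] + dist[k][j]). The final matrix gives, for each (i, j), the minimum total weight of any directed path from i to j (possibly empty when i = j).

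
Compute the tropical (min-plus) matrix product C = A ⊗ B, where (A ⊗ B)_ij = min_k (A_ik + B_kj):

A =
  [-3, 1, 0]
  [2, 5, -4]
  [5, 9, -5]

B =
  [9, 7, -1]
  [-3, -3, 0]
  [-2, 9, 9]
A ⊗ B =
  [-2, -2, -4]
  [-6, 2, 1]
  [-7, 4, 4]

Apply the min-plus product entry-by-entry:
  C[0][0] = min over k of (A[0][0] + B[0][0] = -3 + 9 = 6, A[0][1] + B[1][0] = 1 + -3 = -2, A[0][2] + B[2][0] = 0 + -2 = -2) = -2 (attained at k = 1)
  C[0][1] = min over k of (A[0][0] + B[0][1] = -3 + 7 = 4, A[0][1] + B[1][1] = 1 + -3 = -2, A[0][2] + B[2][1] = 0 + 9 = 9) = -2 (attained at k = 1)
  C[0][2] = min over k of (A[0][0] + B[0][2] = -3 + -1 = -4, A[0][1] + B[1][2] = 1 + 0 = 1, A[0][2] + B[2][2] = 0 + 9 = 9) = -4 (attained at k = 0)
  C[1][0] = min over k of (A[1][0] + B[0][0] = 2 + 9 = 11, A[1][1] + B[1][0] = 5 + -3 = 2, A[1][2] + B[2][0] = -4 + -2 = -6) = -6 (attained at k = 2)
  C[1][1] = min over k of (A[1][0] + B[0][1] = 2 + 7 = 9, A[1][1] + B[1][1] = 5 + -3 = 2, A[1][2] + B[2][1] = -4 + 9 = 5) = 2 (attained at k = 1)
  C[1][2] = min over k of (A[1][0] + B[0][2] = 2 + -1 = 1, A[1][1] + B[1][2] = 5 + 0 = 5, A[1][2] + B[2][2] = -4 + 9 = 5) = 1 (attained at k = 0)
  C[2][0] = min over k of (A[2][0] + B[0][0] = 5 + 9 = 14, A[2][1] + B[1][0] = 9 + -3 = 6, A[2][2] + B[2][0] = -5 + -2 = -7) = -7 (attained at k = 2)
  C[2][1] = min over k of (A[2][0] + B[0][1] = 5 + 7 = 12, A[2][1] + B[1][1] = 9 + -3 = 6, A[2][2] + B[2][1] = -5 + 9 = 4) = 4 (attained at k = 2)
  C[2][2] = min over k of (A[2][0] + B[0][2] = 5 + -1 = 4, A[2][1] + B[1][2] = 9 + 0 = 9, A[2][2] + B[2][2] = -5 + 9 = 4) = 4 (attained at k = 0)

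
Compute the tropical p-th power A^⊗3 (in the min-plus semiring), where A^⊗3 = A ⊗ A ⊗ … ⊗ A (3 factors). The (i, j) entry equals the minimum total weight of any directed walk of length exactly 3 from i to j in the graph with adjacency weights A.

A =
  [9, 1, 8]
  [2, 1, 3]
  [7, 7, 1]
A^⊗3 =
  [4, 3, 5]
  [4, 3, 5]
  [9, 9, 3]

Each entry (A^⊗3)_ij equals the minimum over all length-3 walks i = v_0 → v_1 → … → v_3 = j of Σ_t A[v_t][v_{t+1}]. For example, for (i, j) = (0, 2) we minimise over 9 possible intermediate vertex sequences; the minimum is 5, attained along the walk 0 → 1 → 1 → 2.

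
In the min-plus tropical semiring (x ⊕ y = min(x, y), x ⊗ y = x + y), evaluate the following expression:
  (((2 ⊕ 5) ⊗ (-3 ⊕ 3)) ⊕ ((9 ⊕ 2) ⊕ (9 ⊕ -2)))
(((2 ⊕ 5) ⊗ (-3 ⊕ 3)) ⊕ ((9 ⊕ 2) ⊕ (9 ⊕ -2))) = -2

Expand innermost to outermost. Recall ⊕ takes the minimum of its arguments and ⊗ takes their sum. Working out the expression (((2 ⊕ 5) ⊗ (-3 ⊕ 3)) ⊕ ((9 ⊕ 2) ⊕ (9 ⊕ -2))) gives -2.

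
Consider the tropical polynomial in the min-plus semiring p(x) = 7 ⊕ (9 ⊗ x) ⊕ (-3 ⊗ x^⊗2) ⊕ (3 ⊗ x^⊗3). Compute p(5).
p(5) = 7

A tropical monomial a ⊗ x^⊗i evaluates to a + i · x. Evaluating each term at x = 5:
  Term 0 contributes 7 + 0 · 5 = 7
  Term 1 contributes 9 + 1 · 5 = 14
  Term 2 contributes -3 + 2 · 5 = 7
  Term 3 contributes 3 + 3 · 5 = 18
p(5) = ⊕ of these = min[7, 14, 7, 18] = 7.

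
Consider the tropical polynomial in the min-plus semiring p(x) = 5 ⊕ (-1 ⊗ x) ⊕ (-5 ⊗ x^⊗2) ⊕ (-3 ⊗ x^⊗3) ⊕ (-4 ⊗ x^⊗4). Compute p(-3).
p(-3) = -16

A tropical monomial a ⊗ x^⊗i evaluates to a + i · x. Evaluating each term at x = -3:
  Term 0 contributes 5 + 0 · -3 = 5
  Term 1 contributes -1 + 1 · -3 = -4
  Term 2 contributes -5 + 2 · -3 = -11
  Term 3 contributes -3 + 3 · -3 = -12
  Term 4 contributes -4 + 4 · -3 = -16
p(-3) = ⊕ of these = min[5, -4, -11, -12, -16] = -16.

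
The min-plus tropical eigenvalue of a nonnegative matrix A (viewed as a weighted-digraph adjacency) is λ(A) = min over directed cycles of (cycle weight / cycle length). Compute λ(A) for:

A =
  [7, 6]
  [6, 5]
λ(A) = 5

Enumerate directed cycles and compute their means (weight / length). Sample:
  cycle 0 → 0: weight = 7, length = 1, mean = 7/1 ≈ 7.000
  cycle 1 → 1: weight = 5, length = 1, mean = 5/1 ≈ 5.000
  cycle 0 → 1 → 0: weight = 12, length = 2, mean = 12/2 ≈ 6.000
  cycle 1 → 0 → 1: weight = 12, length = 2, mean = 12/2 ≈ 6.000
Minimum mean = 5.000, attained e.g. along the cycle 1 → 1 with weight 5 and length 1. So λ(A) = 5/1 = 5.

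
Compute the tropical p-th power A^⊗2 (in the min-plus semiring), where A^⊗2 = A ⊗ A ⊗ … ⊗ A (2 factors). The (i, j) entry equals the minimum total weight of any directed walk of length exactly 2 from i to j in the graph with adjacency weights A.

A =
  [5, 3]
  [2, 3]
A^⊗2 =
  [5, 6]
  [5, 5]

Each entry (A^⊗2)_ij equals the minimum over all length-2 walks i = v_0 → v_1 → … → v_2 = j of Σ_t A[v_t][v_{t+1}]. For example, for (i, j) = (0, 1) we minimise over 2 possible intermediate vertex sequences; the minimum is 6, attained along the walk 0 → 1 → 1.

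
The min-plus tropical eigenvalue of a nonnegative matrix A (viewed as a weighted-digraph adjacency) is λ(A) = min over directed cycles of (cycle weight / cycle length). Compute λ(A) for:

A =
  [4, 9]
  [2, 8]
λ(A) = 4

Enumerate directed cycles and compute their means (weight / length). Sample:
  cycle 0 → 0: weight = 4, length = 1, mean = 4/1 ≈ 4.000
  cycle 1 → 1: weight = 8, length = 1, mean = 8/1 ≈ 8.000
  cycle 0 → 1 → 0: weight = 11, length = 2, mean = 11/2 ≈ 5.500
  cycle 1 → 0 → 1: weight = 11, length = 2, mean = 11/2 ≈ 5.500
Minimum mean = 4.000, attained e.g. along the cycle 0 → 0 with weight 4 and length 1. So λ(A) = 4/1 = 4.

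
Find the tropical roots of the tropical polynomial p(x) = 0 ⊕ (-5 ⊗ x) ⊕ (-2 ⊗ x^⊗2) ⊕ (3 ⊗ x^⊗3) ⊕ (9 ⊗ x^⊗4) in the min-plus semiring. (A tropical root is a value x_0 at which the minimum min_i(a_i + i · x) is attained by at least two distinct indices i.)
Roots: {-6, -5, -3, 5}

Each tropical root is a break point of the lower envelope of the lines y = a_i + i · x (there are 5 lines, with slopes 0, 1, ..., 4). Only the lines that attain the minimum somewhere contribute to roots; other lines are dominated. Here the surviving (envelope) indices are i = 4, i = 3, i = 2, i = 1, i = 0.
Intersections between consecutive envelope lines give the roots: for adjacent envelope indices i < j the intersection is x = (a_i − a_j) / (j − i). Reading off the sorted break points: {-6, -5, -3, 5}.
Verification: at each break x_0, at least two indices attain the minimum of min_i(a_i + i · x_0).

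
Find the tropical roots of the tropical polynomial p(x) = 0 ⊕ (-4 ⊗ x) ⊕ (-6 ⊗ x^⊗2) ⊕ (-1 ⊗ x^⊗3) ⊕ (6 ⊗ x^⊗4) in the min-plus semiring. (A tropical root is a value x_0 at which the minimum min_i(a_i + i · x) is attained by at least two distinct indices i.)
Roots: {-7, -5, 2, 4}

Each tropical root is a break point of the lower envelope of the lines y = a_i + i · x (there are 5 lines, with slopes 0, 1, ..., 4). Only the lines that attain the minimum somewhere contribute to roots; other lines are dominated. Here the surviving (envelope) indices are i = 4, i = 3, i = 2, i = 1, i = 0.
Intersections between consecutive envelope lines give the roots: for adjacent envelope indices i < j the intersection is x = (a_i − a_j) / (j − i). Reading off the sorted break points: {-7, -5, 2, 4}.
Verification: at each break x_0, at least two indices attain the minimum of min_i(a_i + i · x_0).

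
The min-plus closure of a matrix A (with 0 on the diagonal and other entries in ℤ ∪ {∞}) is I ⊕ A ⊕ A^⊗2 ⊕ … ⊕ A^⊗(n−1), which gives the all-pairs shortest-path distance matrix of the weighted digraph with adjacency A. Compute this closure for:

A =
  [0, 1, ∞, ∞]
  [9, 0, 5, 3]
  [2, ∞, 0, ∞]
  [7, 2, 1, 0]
Closure =
  [0, 1, 5, 4]
  [6, 0, 4, 3]
  [2, 3, 0, 6]
  [3, 2, 1, 0]

This is the Floyd-Warshall all-pairs shortest-path computation. For each intermediate vertex k = 0, 1, …, 3, update dist[i][j] ← min(dist[i][j], dist[i][k] + dist[k][j]). The final matrix gives, for each (i, j), the minimum total weight of any directed path from i to j (possibly empty when i = j).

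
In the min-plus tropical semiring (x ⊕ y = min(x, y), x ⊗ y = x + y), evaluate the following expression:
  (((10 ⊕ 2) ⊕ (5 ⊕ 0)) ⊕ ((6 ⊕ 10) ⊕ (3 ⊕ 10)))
(((10 ⊕ 2) ⊕ (5 ⊕ 0)) ⊕ ((6 ⊕ 10) ⊕ (3 ⊕ 10))) = 0

Expand innermost to outermost. Recall ⊕ takes the minimum of its arguments and ⊗ takes their sum. Working out the expression (((10 ⊕ 2) ⊕ (5 ⊕ 0)) ⊕ ((6 ⊕ 10) ⊕ (3 ⊕ 10))) gives 0.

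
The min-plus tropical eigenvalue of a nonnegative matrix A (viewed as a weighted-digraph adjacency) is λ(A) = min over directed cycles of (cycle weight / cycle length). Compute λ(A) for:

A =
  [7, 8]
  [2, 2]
λ(A) = 2

Enumerate directed cycles and compute their means (weight / length). Sample:
  cycle 0 → 0: weight = 7, length = 1, mean = 7/1 ≈ 7.000
  cycle 1 → 1: weight = 2, length = 1, mean = 2/1 ≈ 2.000
  cycle 0 → 1 → 0: weight = 10, length = 2, mean = 10/2 ≈ 5.000
  cycle 1 → 0 → 1: weight = 10, length = 2, mean = 10/2 ≈ 5.000
Minimum mean = 2.000, attained e.g. along the cycle 1 → 1 with weight 2 and length 1. So λ(A) = 2/1 = 2.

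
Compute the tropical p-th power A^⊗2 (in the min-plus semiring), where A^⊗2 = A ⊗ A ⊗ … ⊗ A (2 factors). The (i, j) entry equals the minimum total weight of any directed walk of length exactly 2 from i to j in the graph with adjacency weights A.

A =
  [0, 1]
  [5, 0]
A^⊗2 =
  [0, 1]
  [5, 0]

Each entry (A^⊗2)_ij equals the minimum over all length-2 walks i = v_0 → v_1 → … → v_2 = j of Σ_t A[v_t][v_{t+1}]. For example, for (i, j) = (0, 1) we minimise over 2 possible intermediate vertex sequences; the minimum is 1, attained along the walk 0 → 0 → 1.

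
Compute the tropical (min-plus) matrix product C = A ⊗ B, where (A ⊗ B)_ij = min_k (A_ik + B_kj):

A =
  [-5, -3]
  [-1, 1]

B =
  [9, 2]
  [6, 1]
A ⊗ B =
  [3, -3]
  [7, 1]

Apply the min-plus product entry-by-entry:
  C[0][0] = min over k of (A[0][0] + B[0][0] = -5 + 9 = 4, A[0][1] + B[1][0] = -3 + 6 = 3) = 3 (attained at k = 1)
  C[0][1] = min over k of (A[0][0] + B[0][1] = -5 + 2 = -3, A[0][1] + B[1][1] = -3 + 1 = -2) = -3 (attained at k = 0)
  C[1][0] = min over k of (A[1][0] + B[0][0] = -1 + 9 = 8, A[1][1] + B[1][0] = 1 + 6 = 7) = 7 (attained at k = 1)
  C[1][1] = min over k of (A[1][0] + B[0][1] = -1 + 2 = 1, A[1][1] + B[1][1] = 1 + 1 = 2) = 1 (attained at k = 0)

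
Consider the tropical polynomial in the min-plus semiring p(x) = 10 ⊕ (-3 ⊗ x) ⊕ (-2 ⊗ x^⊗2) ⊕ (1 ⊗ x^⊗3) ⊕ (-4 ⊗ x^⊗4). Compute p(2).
p(2) = -1

A tropical monomial a ⊗ x^⊗i evaluates to a + i · x. Evaluating each term at x = 2:
  Term 0 contributes 10 + 0 · 2 = 10
  Term 1 contributes -3 + 1 · 2 = -1
  Term 2 contributes -2 + 2 · 2 = 2
  Term 3 contributes 1 + 3 · 2 = 7
  Term 4 contributes -4 + 4 · 2 = 4
p(2) = ⊕ of these = min[10, -1, 2, 7, 4] = -1.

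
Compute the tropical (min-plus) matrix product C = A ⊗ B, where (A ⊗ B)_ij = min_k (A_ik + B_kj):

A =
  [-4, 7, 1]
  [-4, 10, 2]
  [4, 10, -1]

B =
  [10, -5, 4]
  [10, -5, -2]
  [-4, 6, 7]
A ⊗ B =
  [-3, -9, 0]
  [-2, -9, 0]
  [-5, -1, 6]

Apply the min-plus product entry-by-entry:
  C[0][0] = min over k of (A[0][0] + B[0][0] = -4 + 10 = 6, A[0][1] + B[1][0] = 7 + 10 = 17, A[0][2] + B[2][0] = 1 + -4 = -3) = -3 (attained at k = 2)
  C[0][1] = min over k of (A[0][0] + B[0][1] = -4 + -5 = -9, A[0][1] + B[1][1] = 7 + -5 = 2, A[0][2] + B[2][1] = 1 + 6 = 7) = -9 (attained at k = 0)
  C[0][2] = min over k of (A[0][0] + B[0][2] = -4 + 4 = 0, A[0][1] + B[1][2] = 7 + -2 = 5, A[0][2] + B[2][2] = 1 + 7 = 8) = 0 (attained at k = 0)
  C[1][0] = min over k of (A[1][0] + B[0][0] = -4 + 10 = 6, A[1][1] + B[1][0] = 10 + 10 = 20, A[1][2] + B[2][0] = 2 + -4 = -2) = -2 (attained at k = 2)
  C[1][1] = min over k of (A[1][0] + B[0][1] = -4 + -5 = -9, A[1][1] + B[1][1] = 10 + -5 = 5, A[1][2] + B[2][1] = 2 + 6 = 8) = -9 (attained at k = 0)
  C[1][2] = min over k of (A[1][0] + B[0][2] = -4 + 4 = 0, A[1][1] + B[1][2] = 10 + -2 = 8, A[1][2] + B[2][2] = 2 + 7 = 9) = 0 (attained at k = 0)
  C[2][0] = min over k of (A[2][0] + B[0][0] = 4 + 10 = 14, A[2][1] + B[1][0] = 10 + 10 = 20, A[2][2] + B[2][0] = -1 + -4 = -5) = -5 (attained at k = 2)
  C[2][1] = min over k of (A[2][0] + B[0][1] = 4 + -5 = -1, A[2][1] + B[1][1] = 10 + -5 = 5, A[2][2] + B[2][1] = -1 + 6 = 5) = -1 (attained at k = 0)
  C[2][2] = min over k of (A[2][0] + B[0][2] = 4 + 4 = 8, A[2][1] + B[1][2] = 10 + -2 = 8, A[2][2] + B[2][2] = -1 + 7 = 6) = 6 (attained at k = 2)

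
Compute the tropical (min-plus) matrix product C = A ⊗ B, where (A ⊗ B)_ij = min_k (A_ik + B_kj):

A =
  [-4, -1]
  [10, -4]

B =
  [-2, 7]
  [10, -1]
A ⊗ B =
  [-6, -2]
  [6, -5]

Apply the min-plus product entry-by-entry:
  C[0][0] = min over k of (A[0][0] + B[0][0] = -4 + -2 = -6, A[0][1] + B[1][0] = -1 + 10 = 9) = -6 (attained at k = 0)
  C[0][1] = min over k of (A[0][0] + B[0][1] = -4 + 7 = 3, A[0][1] + B[1][1] = -1 + -1 = -2) = -2 (attained at k = 1)
  C[1][0] = min over k of (A[1][0] + B[0][0] = 10 + -2 = 8, A[1][1] + B[1][0] = -4 + 10 = 6) = 6 (attained at k = 1)
  C[1][1] = min over k of (A[1][0] + B[0][1] = 10 + 7 = 17, A[1][1] + B[1][1] = -4 + -1 = -5) = -5 (attained at k = 1)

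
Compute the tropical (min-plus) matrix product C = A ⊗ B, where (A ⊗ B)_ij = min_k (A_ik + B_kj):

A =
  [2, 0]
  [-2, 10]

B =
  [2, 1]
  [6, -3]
A ⊗ B =
  [4, -3]
  [0, -1]

Apply the min-plus product entry-by-entry:
  C[0][0] = min over k of (A[0][0] + B[0][0] = 2 + 2 = 4, A[0][1] + B[1][0] = 0 + 6 = 6) = 4 (attained at k = 0)
  C[0][1] = min over k of (A[0][0] + B[0][1] = 2 + 1 = 3, A[0][1] + B[1][1] = 0 + -3 = -3) = -3 (attained at k = 1)
  C[1][0] = min over k of (A[1][0] + B[0][0] = -2 + 2 = 0, A[1][1] + B[1][0] = 10 + 6 = 16) = 0 (attained at k = 0)
  C[1][1] = min over k of (A[1][0] + B[0][1] = -2 + 1 = -1, A[1][1] + B[1][1] = 10 + -3 = 7) = -1 (attained at k = 0)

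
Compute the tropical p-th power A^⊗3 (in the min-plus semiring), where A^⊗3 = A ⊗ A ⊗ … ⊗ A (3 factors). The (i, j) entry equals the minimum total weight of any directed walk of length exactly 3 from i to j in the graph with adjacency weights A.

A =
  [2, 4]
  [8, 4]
A^⊗3 =
  [6, 8]
  [12, 12]

Each entry (A^⊗3)_ij equals the minimum over all length-3 walks i = v_0 → v_1 → … → v_3 = j of Σ_t A[v_t][v_{t+1}]. For example, for (i, j) = (0, 1) we minimise over 4 possible intermediate vertex sequences; the minimum is 8, attained along the walk 0 → 0 → 0 → 1.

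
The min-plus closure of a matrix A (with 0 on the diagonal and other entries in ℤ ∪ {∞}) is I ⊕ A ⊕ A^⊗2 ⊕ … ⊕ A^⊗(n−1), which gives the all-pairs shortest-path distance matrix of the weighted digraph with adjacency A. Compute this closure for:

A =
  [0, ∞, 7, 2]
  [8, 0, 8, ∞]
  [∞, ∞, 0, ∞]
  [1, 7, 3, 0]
Closure =
  [0, 9, 5, 2]
  [8, 0, 8, 10]
  [∞, ∞, 0, ∞]
  [1, 7, 3, 0]

This is the Floyd-Warshall all-pairs shortest-path computation. For each intermediate vertex k = 0, 1, …, 3, update dist[i][j] ← min(dist[i][j], dist[i][k] + dist[k][j]). The final matrix gives, for each (i, j), the minimum total weight of any directed path from i to j (possibly empty when i = j).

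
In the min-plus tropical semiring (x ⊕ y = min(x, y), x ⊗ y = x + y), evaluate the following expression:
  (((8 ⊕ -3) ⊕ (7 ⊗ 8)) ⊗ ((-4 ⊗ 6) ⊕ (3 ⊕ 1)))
(((8 ⊕ -3) ⊕ (7 ⊗ 8)) ⊗ ((-4 ⊗ 6) ⊕ (3 ⊕ 1))) = -2

Expand innermost to outermost. Recall ⊕ takes the minimum of its arguments and ⊗ takes their sum. Working out the expression (((8 ⊕ -3) ⊕ (7 ⊗ 8)) ⊗ ((-4 ⊗ 6) ⊕ (3 ⊕ 1))) gives -2.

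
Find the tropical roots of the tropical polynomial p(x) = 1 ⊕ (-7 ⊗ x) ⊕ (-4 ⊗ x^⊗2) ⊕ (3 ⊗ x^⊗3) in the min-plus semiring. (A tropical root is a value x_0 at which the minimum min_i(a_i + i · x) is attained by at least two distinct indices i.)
Roots: {-7, -3, 8}

Each tropical root is a break point of the lower envelope of the lines y = a_i + i · x (there are 4 lines, with slopes 0, 1, ..., 3). Only the lines that attain the minimum somewhere contribute to roots; other lines are dominated. Here the surviving (envelope) indices are i = 3, i = 2, i = 1, i = 0.
Intersections between consecutive envelope lines give the roots: for adjacent envelope indices i < j the intersection is x = (a_i − a_j) / (j − i). Reading off the sorted break points: {-7, -3, 8}.
Verification: at each break x_0, at least two indices attain the minimum of min_i(a_i + i · x_0).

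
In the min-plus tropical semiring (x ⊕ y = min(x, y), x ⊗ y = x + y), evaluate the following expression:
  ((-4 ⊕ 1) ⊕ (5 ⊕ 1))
((-4 ⊕ 1) ⊕ (5 ⊕ 1)) = -4

Expand innermost to outermost. Recall ⊕ takes the minimum of its arguments and ⊗ takes their sum. Working out the expression ((-4 ⊕ 1) ⊕ (5 ⊕ 1)) gives -4.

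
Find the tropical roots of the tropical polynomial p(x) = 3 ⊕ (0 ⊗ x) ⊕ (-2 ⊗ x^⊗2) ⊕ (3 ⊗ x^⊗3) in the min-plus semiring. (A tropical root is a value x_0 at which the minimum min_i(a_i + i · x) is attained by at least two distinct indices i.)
Roots: {-5, 2, 3}

Each tropical root is a break point of the lower envelope of the lines y = a_i + i · x (there are 4 lines, with slopes 0, 1, ..., 3). Only the lines that attain the minimum somewhere contribute to roots; other lines are dominated. Here the surviving (envelope) indices are i = 3, i = 2, i = 1, i = 0.
Intersections between consecutive envelope lines give the roots: for adjacent envelope indices i < j the intersection is x = (a_i − a_j) / (j − i). Reading off the sorted break points: {-5, 2, 3}.
Verification: at each break x_0, at least two indices attain the minimum of min_i(a_i + i · x_0).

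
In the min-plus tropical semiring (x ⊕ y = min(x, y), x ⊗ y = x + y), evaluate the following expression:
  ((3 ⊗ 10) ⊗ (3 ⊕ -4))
((3 ⊗ 10) ⊗ (3 ⊕ -4)) = 9

Expand innermost to outermost. Recall ⊕ takes the minimum of its arguments and ⊗ takes their sum. Working out the expression ((3 ⊗ 10) ⊗ (3 ⊕ -4)) gives 9.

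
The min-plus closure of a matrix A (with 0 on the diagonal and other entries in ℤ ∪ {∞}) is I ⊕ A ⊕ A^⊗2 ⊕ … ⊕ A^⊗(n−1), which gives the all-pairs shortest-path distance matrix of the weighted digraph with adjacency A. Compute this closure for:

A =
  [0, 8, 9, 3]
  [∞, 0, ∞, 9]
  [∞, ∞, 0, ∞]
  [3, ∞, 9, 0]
Closure =
  [0, 8, 9, 3]
  [12, 0, 18, 9]
  [∞, ∞, 0, ∞]
  [3, 11, 9, 0]

This is the Floyd-Warshall all-pairs shortest-path computation. For each intermediate vertex k = 0, 1, …, 3, update dist[i][j] ← min(dist[i][j], dist[i][k] + dist[k][j]). The final matrix gives, for each (i, j), the minimum total weight of any directed path from i to j (possibly empty when i = j).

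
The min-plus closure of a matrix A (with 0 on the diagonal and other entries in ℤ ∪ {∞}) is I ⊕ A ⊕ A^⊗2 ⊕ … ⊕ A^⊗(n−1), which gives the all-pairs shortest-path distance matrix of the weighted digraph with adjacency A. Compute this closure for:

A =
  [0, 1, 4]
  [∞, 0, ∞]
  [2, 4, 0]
Closure =
  [0, 1, 4]
  [∞, 0, ∞]
  [2, 3, 0]

This is the Floyd-Warshall all-pairs shortest-path computation. For each intermediate vertex k = 0, 1, …, 2, update dist[i][j] ← min(dist[i][j], dist[i][k] + dist[k][j]). The final matrix gives, for each (i, j), the minimum total weight of any directed path from i to j (possibly empty when i = j).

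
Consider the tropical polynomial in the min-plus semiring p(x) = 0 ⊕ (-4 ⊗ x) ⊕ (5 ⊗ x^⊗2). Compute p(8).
p(8) = 0

A tropical monomial a ⊗ x^⊗i evaluates to a + i · x. Evaluating each term at x = 8:
  Term 0 contributes 0 + 0 · 8 = 0
  Term 1 contributes -4 + 1 · 8 = 4
  Term 2 contributes 5 + 2 · 8 = 21
p(8) = ⊕ of these = min[0, 4, 21] = 0.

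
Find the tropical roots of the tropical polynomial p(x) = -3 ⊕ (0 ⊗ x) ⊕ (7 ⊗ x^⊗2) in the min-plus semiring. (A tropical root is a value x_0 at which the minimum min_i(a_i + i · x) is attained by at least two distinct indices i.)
Roots: {-7, -3}

Each tropical root is a break point of the lower envelope of the lines y = a_i + i · x (there are 3 lines, with slopes 0, 1, ..., 2). Only the lines that attain the minimum somewhere contribute to roots; other lines are dominated. Here the surviving (envelope) indices are i = 2, i = 1, i = 0.
Intersections between consecutive envelope lines give the roots: for adjacent envelope indices i < j the intersection is x = (a_i − a_j) / (j − i). Reading off the sorted break points: {-7, -3}.
Verification: at each break x_0, at least two indices attain the minimum of min_i(a_i + i · x_0).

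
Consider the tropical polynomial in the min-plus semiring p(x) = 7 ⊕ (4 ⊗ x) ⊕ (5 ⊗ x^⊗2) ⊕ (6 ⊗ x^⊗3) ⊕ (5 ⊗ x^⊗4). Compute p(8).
p(8) = 7

A tropical monomial a ⊗ x^⊗i evaluates to a + i · x. Evaluating each term at x = 8:
  Term 0 contributes 7 + 0 · 8 = 7
  Term 1 contributes 4 + 1 · 8 = 12
  Term 2 contributes 5 + 2 · 8 = 21
  Term 3 contributes 6 + 3 · 8 = 30
  Term 4 contributes 5 + 4 · 8 = 37
p(8) = ⊕ of these = min[7, 12, 21, 30, 37] = 7.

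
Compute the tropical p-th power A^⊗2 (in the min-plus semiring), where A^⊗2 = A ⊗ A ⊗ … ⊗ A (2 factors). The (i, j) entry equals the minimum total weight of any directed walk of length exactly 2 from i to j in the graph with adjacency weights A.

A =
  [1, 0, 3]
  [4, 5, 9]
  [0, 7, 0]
A^⊗2 =
  [2, 1, 3]
  [5, 4, 7]
  [0, 0, 0]

Each entry (A^⊗2)_ij equals the minimum over all length-2 walks i = v_0 → v_1 → … → v_2 = j of Σ_t A[v_t][v_{t+1}]. For example, for (i, j) = (0, 2) we minimise over 3 possible intermediate vertex sequences; the minimum is 3, attained along the walk 0 → 2 → 2.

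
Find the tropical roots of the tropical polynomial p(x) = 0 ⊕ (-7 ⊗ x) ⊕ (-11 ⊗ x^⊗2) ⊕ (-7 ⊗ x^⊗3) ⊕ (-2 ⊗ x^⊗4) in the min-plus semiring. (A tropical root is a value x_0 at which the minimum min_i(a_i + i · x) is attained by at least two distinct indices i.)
Roots: {-5, -4, 4, 7}

Each tropical root is a break point of the lower envelope of the lines y = a_i + i · x (there are 5 lines, with slopes 0, 1, ..., 4). Only the lines that attain the minimum somewhere contribute to roots; other lines are dominated. Here the surviving (envelope) indices are i = 4, i = 3, i = 2, i = 1, i = 0.
Intersections between consecutive envelope lines give the roots: for adjacent envelope indices i < j the intersection is x = (a_i − a_j) / (j − i). Reading off the sorted break points: {-5, -4, 4, 7}.
Verification: at each break x_0, at least two indices attain the minimum of min_i(a_i + i · x_0).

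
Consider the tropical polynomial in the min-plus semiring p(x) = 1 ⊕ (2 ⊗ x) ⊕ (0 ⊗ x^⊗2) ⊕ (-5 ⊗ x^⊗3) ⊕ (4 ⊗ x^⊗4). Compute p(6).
p(6) = 1

A tropical monomial a ⊗ x^⊗i evaluates to a + i · x. Evaluating each term at x = 6:
  Term 0 contributes 1 + 0 · 6 = 1
  Term 1 contributes 2 + 1 · 6 = 8
  Term 2 contributes 0 + 2 · 6 = 12
  Term 3 contributes -5 + 3 · 6 = 13
  Term 4 contributes 4 + 4 · 6 = 28
p(6) = ⊕ of these = min[1, 8, 12, 13, 28] = 1.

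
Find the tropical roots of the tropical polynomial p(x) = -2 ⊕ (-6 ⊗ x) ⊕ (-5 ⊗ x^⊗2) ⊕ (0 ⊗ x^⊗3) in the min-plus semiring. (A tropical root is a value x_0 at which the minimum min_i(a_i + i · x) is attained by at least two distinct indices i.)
Roots: {-5, -1, 4}

Each tropical root is a break point of the lower envelope of the lines y = a_i + i · x (there are 4 lines, with slopes 0, 1, ..., 3). Only the lines that attain the minimum somewhere contribute to roots; other lines are dominated. Here the surviving (envelope) indices are i = 3, i = 2, i = 1, i = 0.
Intersections between consecutive envelope lines give the roots: for adjacent envelope indices i < j the intersection is x = (a_i − a_j) / (j − i). Reading off the sorted break points: {-5, -1, 4}.
Verification: at each break x_0, at least two indices attain the minimum of min_i(a_i + i · x_0).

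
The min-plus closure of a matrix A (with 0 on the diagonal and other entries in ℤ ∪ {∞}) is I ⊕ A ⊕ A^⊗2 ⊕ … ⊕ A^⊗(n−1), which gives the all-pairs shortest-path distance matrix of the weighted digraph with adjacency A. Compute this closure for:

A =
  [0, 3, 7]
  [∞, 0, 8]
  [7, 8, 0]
Closure =
  [0, 3, 7]
  [15, 0, 8]
  [7, 8, 0]

This is the Floyd-Warshall all-pairs shortest-path computation. For each intermediate vertex k = 0, 1, …, 2, update dist[i][j] ← min(dist[i][j], dist[i][k] + dist[k][j]). The final matrix gives, for each (i, j), the minimum total weight of any directed path from i to j (possibly empty when i = j).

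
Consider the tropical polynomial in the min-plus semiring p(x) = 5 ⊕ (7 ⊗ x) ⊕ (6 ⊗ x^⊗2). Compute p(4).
p(4) = 5

A tropical monomial a ⊗ x^⊗i evaluates to a + i · x. Evaluating each term at x = 4:
  Term 0 contributes 5 + 0 · 4 = 5
  Term 1 contributes 7 + 1 · 4 = 11
  Term 2 contributes 6 + 2 · 4 = 14
p(4) = ⊕ of these = min[5, 11, 14] = 5.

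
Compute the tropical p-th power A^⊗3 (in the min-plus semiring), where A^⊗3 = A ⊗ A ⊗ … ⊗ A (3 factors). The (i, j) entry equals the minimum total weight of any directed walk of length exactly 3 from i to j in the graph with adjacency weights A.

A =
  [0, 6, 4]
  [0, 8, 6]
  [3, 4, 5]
A^⊗3 =
  [0, 6, 4]
  [0, 6, 4]
  [3, 9, 7]

Each entry (A^⊗3)_ij equals the minimum over all length-3 walks i = v_0 → v_1 → … → v_3 = j of Σ_t A[v_t][v_{t+1}]. For example, for (i, j) = (0, 2) we minimise over 9 possible intermediate vertex sequences; the minimum is 4, attained along the walk 0 → 0 → 0 → 2.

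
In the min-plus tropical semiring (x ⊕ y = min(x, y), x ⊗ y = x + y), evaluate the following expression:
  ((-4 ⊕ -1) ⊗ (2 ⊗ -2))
((-4 ⊕ -1) ⊗ (2 ⊗ -2)) = -4

Expand innermost to outermost. Recall ⊕ takes the minimum of its arguments and ⊗ takes their sum. Working out the expression ((-4 ⊕ -1) ⊗ (2 ⊗ -2)) gives -4.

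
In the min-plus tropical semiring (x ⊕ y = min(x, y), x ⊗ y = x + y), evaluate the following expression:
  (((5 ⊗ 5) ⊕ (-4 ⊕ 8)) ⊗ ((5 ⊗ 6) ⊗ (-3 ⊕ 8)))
(((5 ⊗ 5) ⊕ (-4 ⊕ 8)) ⊗ ((5 ⊗ 6) ⊗ (-3 ⊕ 8))) = 4

Expand innermost to outermost. Recall ⊕ takes the minimum of its arguments and ⊗ takes their sum. Working out the expression (((5 ⊗ 5) ⊕ (-4 ⊕ 8)) ⊗ ((5 ⊗ 6) ⊗ (-3 ⊕ 8))) gives 4.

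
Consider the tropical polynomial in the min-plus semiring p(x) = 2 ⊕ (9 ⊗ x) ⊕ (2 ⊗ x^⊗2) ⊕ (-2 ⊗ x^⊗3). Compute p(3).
p(3) = 2

A tropical monomial a ⊗ x^⊗i evaluates to a + i · x. Evaluating each term at x = 3:
  Term 0 contributes 2 + 0 · 3 = 2
  Term 1 contributes 9 + 1 · 3 = 12
  Term 2 contributes 2 + 2 · 3 = 8
  Term 3 contributes -2 + 3 · 3 = 7
p(3) = ⊕ of these = min[2, 12, 8, 7] = 2.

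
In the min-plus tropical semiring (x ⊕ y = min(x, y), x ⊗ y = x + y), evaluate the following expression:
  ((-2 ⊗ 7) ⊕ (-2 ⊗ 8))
((-2 ⊗ 7) ⊕ (-2 ⊗ 8)) = 5

Expand innermost to outermost. Recall ⊕ takes the minimum of its arguments and ⊗ takes their sum. Working out the expression ((-2 ⊗ 7) ⊕ (-2 ⊗ 8)) gives 5.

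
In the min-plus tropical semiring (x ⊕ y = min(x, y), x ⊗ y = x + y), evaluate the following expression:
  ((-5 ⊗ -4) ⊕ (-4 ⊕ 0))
((-5 ⊗ -4) ⊕ (-4 ⊕ 0)) = -9

Expand innermost to outermost. Recall ⊕ takes the minimum of its arguments and ⊗ takes their sum. Working out the expression ((-5 ⊗ -4) ⊕ (-4 ⊕ 0)) gives -9.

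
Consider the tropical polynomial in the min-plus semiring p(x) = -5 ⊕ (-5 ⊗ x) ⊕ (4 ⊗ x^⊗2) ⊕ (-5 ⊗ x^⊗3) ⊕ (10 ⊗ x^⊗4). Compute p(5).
p(5) = -5

A tropical monomial a ⊗ x^⊗i evaluates to a + i · x. Evaluating each term at x = 5:
  Term 0 contributes -5 + 0 · 5 = -5
  Term 1 contributes -5 + 1 · 5 = 0
  Term 2 contributes 4 + 2 · 5 = 14
  Term 3 contributes -5 + 3 · 5 = 10
  Term 4 contributes 10 + 4 · 5 = 30
p(5) = ⊕ of these = min[-5, 0, 14, 10, 30] = -5.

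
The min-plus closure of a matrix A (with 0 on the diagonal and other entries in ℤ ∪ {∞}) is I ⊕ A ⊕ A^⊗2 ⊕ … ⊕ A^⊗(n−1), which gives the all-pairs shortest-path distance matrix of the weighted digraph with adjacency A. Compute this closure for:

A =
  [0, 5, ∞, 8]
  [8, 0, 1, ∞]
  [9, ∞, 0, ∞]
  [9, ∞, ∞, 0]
Closure =
  [0, 5, 6, 8]
  [8, 0, 1, 16]
  [9, 14, 0, 17]
  [9, 14, 15, 0]

This is the Floyd-Warshall all-pairs shortest-path computation. For each intermediate vertex k = 0, 1, …, 3, update dist[i][j] ← min(dist[i][j], dist[i][k] + dist[k][j]). The final matrix gives, for each (i, j), the minimum total weight of any directed path from i to j (possibly empty when i = j).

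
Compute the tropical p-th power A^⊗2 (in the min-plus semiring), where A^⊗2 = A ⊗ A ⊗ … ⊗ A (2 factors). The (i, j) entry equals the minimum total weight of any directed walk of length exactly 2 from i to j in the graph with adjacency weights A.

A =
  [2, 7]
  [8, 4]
A^⊗2 =
  [4, 9]
  [10, 8]

Each entry (A^⊗2)_ij equals the minimum over all length-2 walks i = v_0 → v_1 → … → v_2 = j of Σ_t A[v_t][v_{t+1}]. For example, for (i, j) = (0, 1) we minimise over 2 possible intermediate vertex sequences; the minimum is 9, attained along the walk 0 → 0 → 1.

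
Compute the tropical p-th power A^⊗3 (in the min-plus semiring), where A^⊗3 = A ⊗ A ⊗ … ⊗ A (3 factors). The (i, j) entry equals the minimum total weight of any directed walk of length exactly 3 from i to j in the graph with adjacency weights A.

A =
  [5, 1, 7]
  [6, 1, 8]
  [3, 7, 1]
A^⊗3 =
  [8, 3, 9]
  [8, 3, 10]
  [5, 5, 3]

Each entry (A^⊗3)_ij equals the minimum over all length-3 walks i = v_0 → v_1 → … → v_3 = j of Σ_t A[v_t][v_{t+1}]. For example, for (i, j) = (0, 2) we minimise over 9 possible intermediate vertex sequences; the minimum is 9, attained along the walk 0 → 2 → 2 → 2.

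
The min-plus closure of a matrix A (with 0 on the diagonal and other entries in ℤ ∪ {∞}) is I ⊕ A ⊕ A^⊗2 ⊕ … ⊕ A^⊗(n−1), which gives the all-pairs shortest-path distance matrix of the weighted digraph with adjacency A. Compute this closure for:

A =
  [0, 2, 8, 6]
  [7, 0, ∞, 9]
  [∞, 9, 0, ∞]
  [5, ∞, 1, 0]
Closure =
  [0, 2, 7, 6]
  [7, 0, 10, 9]
  [16, 9, 0, 18]
  [5, 7, 1, 0]

This is the Floyd-Warshall all-pairs shortest-path computation. For each intermediate vertex k = 0, 1, …, 3, update dist[i][j] ← min(dist[i][j], dist[i][k] + dist[k][j]). The final matrix gives, for each (i, j), the minimum total weight of any directed path from i to j (possibly empty when i = j).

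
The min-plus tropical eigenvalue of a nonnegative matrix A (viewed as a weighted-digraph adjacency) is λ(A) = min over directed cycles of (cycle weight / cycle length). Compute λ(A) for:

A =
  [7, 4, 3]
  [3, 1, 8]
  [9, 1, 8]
λ(A) = 1

Enumerate directed cycles and compute their means (weight / length). Sample:
  cycle 0 → 0: weight = 7, length = 1, mean = 7/1 ≈ 7.000
  cycle 1 → 1: weight = 1, length = 1, mean = 1/1 ≈ 1.000
  cycle 2 → 2: weight = 8, length = 1, mean = 8/1 ≈ 8.000
  cycle 0 → 1 → 0: weight = 7, length = 2, mean = 7/2 ≈ 3.500
  cycle 0 → 2 → 0: weight = 12, length = 2, mean = 12/2 ≈ 6.000
  cycle 1 → 0 → 1: weight = 7, length = 2, mean = 7/2 ≈ 3.500
Minimum mean = 1.000, attained e.g. along the cycle 1 → 1 with weight 1 and length 1. So λ(A) = 1/1 = 1.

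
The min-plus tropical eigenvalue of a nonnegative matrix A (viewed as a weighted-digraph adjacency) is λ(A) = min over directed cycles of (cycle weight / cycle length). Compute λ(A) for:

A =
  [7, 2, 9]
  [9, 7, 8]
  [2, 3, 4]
λ(A) = 4

Enumerate directed cycles and compute their means (weight / length). Sample:
  cycle 0 → 0: weight = 7, length = 1, mean = 7/1 ≈ 7.000
  cycle 1 → 1: weight = 7, length = 1, mean = 7/1 ≈ 7.000
  cycle 2 → 2: weight = 4, length = 1, mean = 4/1 ≈ 4.000
  cycle 0 → 1 → 0: weight = 11, length = 2, mean = 11/2 ≈ 5.500
  cycle 0 → 2 → 0: weight = 11, length = 2, mean = 11/2 ≈ 5.500
  cycle 1 → 0 → 1: weight = 11, length = 2, mean = 11/2 ≈ 5.500
Minimum mean = 4.000, attained e.g. along the cycle 2 → 2 with weight 4 and length 1. So λ(A) = 4/1 = 4.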